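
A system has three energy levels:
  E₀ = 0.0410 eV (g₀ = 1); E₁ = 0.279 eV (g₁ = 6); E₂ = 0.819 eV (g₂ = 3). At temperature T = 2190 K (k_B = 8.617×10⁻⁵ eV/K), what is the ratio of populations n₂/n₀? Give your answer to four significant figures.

0.04860

k_BT = 8.617×10⁻⁵ × 2190 K = 0.188712 eV.
n₂/n₀ = (g₂/g₀) exp[−(E₂−E₀)/kT] = (3/1) × exp(−(0.7780 eV)/(0.188712 eV)) = (3/1) × exp(-4.12268) = 0.04860.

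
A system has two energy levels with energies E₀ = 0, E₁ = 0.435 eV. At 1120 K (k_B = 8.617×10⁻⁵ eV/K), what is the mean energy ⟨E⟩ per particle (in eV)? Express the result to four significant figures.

k_BT = 8.617×10⁻⁵ × 1120 K = 0.0965104 eV.
Eᵢ/kT = 0, 4.50729.
Z = Σ e^(−Eᵢ/kT) = e^(−0) + e^(−4.50729) = 1.00000 + 0.0110283 = 1.01103.
⟨E⟩ = Σ Eᵢ e^(−Eᵢ/kT) / Z = (0·1.00000 + 0.435·0.0110283) / 1.01103 = 0.004745 eV.

0.004745 eV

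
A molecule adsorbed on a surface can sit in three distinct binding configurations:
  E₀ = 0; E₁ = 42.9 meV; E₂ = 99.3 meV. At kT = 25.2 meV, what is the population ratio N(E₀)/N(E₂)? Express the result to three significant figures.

51.4

n₀/n₂ = exp[−(E₀−E₂)/kT] = exp(−(-99.3 meV)/(25.2 meV)) = exp(3.9405) = 51.4.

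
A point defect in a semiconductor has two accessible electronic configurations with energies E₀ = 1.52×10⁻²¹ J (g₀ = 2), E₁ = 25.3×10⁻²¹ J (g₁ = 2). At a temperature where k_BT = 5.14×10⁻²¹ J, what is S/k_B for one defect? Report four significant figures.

Eᵢ/kT = 0.295720, 4.92218.
Z = Σ gᵢe^(−Eᵢ/kT) = 2·e^(−0.295720) + 2·e^(−4.92218) = 1.48799 + 0.0145665 = 1.50256.
⟨E⟩ = Σ EᵢPᵢ = 1.75053 ×10⁻²¹ J.
S/k_B = ln Z + ⟨E⟩/kT = ln(1.50256) + 1.75053/5.14 = 0.407170 + 0.340570 = 0.7477.

0.7477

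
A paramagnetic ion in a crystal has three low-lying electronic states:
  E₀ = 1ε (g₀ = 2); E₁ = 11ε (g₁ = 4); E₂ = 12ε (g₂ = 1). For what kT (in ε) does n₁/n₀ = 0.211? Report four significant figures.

n₁/n₀ = (g₁/g₀) exp[−(E₁−E₀)/kT] = 0.211.
⇒ (E₁−E₀)/kT = ln((4/2)/0.211) = ln(9.47867) = 2.24904.
kT = 10ε / 2.24904 = 4.446 ε.

4.446 ε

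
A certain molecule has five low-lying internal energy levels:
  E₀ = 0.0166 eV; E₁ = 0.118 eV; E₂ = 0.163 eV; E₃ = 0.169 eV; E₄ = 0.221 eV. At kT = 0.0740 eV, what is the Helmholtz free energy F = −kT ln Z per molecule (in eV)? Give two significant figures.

-0.017 eV

Eᵢ/kT = 0.2243, 1.595, 2.203, 2.284, 2.986.
Z = Σ e^(−Eᵢ/kT) = e^(−0.2243) + e^(−1.595) + e^(−2.203) + e^(−2.284) + e^(−2.986) = 0.7991 + 0.2029 + 0.1105 + 0.1019 + 0.05049 = 1.265.
F = −kT ln Z = −0.0740 × ln(1.265) = −0.0740 × 0.2351 = -0.017 eV.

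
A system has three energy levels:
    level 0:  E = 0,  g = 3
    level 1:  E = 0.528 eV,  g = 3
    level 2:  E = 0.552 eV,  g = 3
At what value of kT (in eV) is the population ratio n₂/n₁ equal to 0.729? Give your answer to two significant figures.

0.076 eV

n₂/n₁ = (g₂/g₁) exp[−(E₂−E₁)/kT] = 0.729.
⇒ (E₂−E₁)/kT = ln((3/3)/0.729) = ln(1.372) = 0.3163.
kT = 0.024 eV / 0.3163 = 0.076 eV.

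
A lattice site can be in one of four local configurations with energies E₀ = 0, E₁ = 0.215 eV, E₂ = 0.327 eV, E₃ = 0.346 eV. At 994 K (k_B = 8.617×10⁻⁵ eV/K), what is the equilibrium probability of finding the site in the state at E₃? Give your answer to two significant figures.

0.016

k_BT = 8.617×10⁻⁵ × 994 K = 0.08565 eV.
Eᵢ/kT = 0, 2.510, 3.818, 4.040.
Z = Σ e^(−Eᵢ/kT) = e^(−0) + e^(−2.510) + e^(−3.818) + e^(−4.040) = 1.000 + 0.08127 + 0.02197 + 0.01760 = 1.121.
P₃ = e^(−E₃/kT) / Z = 0.01760/1.121 = 0.016.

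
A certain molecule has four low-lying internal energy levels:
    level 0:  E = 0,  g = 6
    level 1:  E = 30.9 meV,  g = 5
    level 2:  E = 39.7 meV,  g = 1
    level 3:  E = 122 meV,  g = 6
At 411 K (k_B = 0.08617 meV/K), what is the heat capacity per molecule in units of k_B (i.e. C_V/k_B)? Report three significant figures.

k_BT = 0.08617 × 411 K = 35.416 meV.
Eᵢ/kT = 0, 0.87249, 1.1210, 3.4448.
Z = Σ gᵢe^(−Eᵢ/kT) = 6·e^(−0) + 5·e^(−0.87249) + 1·e^(−1.1210) + 6·e^(−3.4448) = 6.0000 + 2.0895 + 0.32595 + 0.19147 = 8.6069.
⟨E⟩ = 11.719 meV, ⟨E²⟩ = 622.60 meV².
C_V/k_B = (⟨E²⟩ − ⟨E⟩²)/(kT)² = (622.60 − 137.33)/1254.3 = 0.387.

0.387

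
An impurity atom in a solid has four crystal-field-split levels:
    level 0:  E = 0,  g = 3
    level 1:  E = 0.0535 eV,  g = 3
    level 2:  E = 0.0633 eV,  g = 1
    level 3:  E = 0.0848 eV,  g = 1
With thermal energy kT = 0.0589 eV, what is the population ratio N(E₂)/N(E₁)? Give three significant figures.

0.282

n₂/n₁ = (g₂/g₁) exp[−(E₂−E₁)/kT] = (1/3) × exp(−(0.0098 eV)/(0.0589 eV)) = (1/3) × exp(-0.16638) = 0.282.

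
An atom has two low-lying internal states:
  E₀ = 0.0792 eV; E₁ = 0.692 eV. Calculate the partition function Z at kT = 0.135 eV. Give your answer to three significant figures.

Eᵢ/kT = 0.58667, 5.1259.
Z = Σ e^(−Eᵢ/kT) = e^(−0.58667) + e^(−5.1259) = 0.55618 + 0.0059409 = 0.56212.

Z = 0.562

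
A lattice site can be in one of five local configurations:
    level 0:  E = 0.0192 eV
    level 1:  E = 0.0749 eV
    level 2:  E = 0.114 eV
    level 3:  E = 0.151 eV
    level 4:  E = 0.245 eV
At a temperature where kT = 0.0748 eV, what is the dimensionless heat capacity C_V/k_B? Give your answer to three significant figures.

Eᵢ/kT = 0.25668, 1.0013, 1.5241, 2.0187, 3.2754.
Z = Σ e^(−Eᵢ/kT) = e^(−0.25668) + e^(−1.0013) + e^(−1.5241) + e^(−2.0187) + e^(−3.2754) = 0.77362 + 0.36740 + 0.21782 + 0.13283 + 0.037802 = 1.5295.
⟨E⟩ = 0.063107 eV, ⟨E²⟩ = 0.0068485 eV².
C_V/k_B = (⟨E²⟩ − ⟨E⟩²)/(kT)² = (0.0068485 − 0.0039825)/0.0055950 = 0.512.

0.512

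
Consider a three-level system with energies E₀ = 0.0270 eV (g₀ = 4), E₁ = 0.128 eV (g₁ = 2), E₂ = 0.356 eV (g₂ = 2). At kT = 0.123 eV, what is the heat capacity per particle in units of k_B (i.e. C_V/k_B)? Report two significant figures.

Eᵢ/kT = 0.2195, 1.041, 2.894.
Z = Σ gᵢe^(−Eᵢ/kT) = 4·e^(−0.2195) + 2·e^(−1.041) + 2·e^(−2.894) = 3.212 + 0.7062 + 0.1107 = 4.029.
⟨E⟩ = 0.05374 eV, ⟨E²⟩ = 0.006935 eV².
C_V/k_B = (⟨E²⟩ − ⟨E⟩²)/(kT)² = (0.006935 − 0.002888)/0.01513 = 0.27.

0.27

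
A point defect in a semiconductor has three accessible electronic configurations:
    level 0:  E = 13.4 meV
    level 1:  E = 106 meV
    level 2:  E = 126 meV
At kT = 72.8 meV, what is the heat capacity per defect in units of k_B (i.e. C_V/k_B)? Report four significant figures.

0.4339

Eᵢ/kT = 0.184066, 1.45604, 1.73077.
Z = Σ e^(−Eᵢ/kT) = e^(−0.184066) + e^(−1.45604) + e^(−1.73077) = 0.831881 + 0.233158 + 0.177148 = 1.24219.
⟨E⟩ = 46.8387 meV, ⟨E²⟩ = 4493.30 meV².
C_V/k_B = (⟨E²⟩ − ⟨E⟩²)/(kT)² = (4493.30 − 2193.86)/5299.84 = 0.4339.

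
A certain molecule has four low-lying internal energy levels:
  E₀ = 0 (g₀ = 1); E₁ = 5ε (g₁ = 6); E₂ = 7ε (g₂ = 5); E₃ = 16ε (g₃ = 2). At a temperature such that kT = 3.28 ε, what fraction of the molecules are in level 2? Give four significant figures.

0.2031

Eᵢ/kT = 0, 1.52439, 2.13415, 4.87805.
Z = Σ gᵢe^(−Eᵢ/kT) = 1·e^(−0) + 6·e^(−1.52439) + 5·e^(−2.13415) + 2·e^(−4.87805) = 1.00000 + 1.30652 + 0.591726 + 0.0152237 = 2.91347.
P₂ = g₂ e^(−E₂/kT) / Z = 0.591726/2.91347 = 0.2031.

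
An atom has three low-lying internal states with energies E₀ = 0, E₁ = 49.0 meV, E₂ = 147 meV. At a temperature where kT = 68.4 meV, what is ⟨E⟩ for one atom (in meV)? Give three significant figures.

25.6 meV

Eᵢ/kT = 0, 0.71637, 2.1491.
Z = Σ e^(−Eᵢ/kT) = e^(−0) + e^(−0.71637) + e^(−2.1491) = 1.0000 + 0.48852 + 0.11659 = 1.6051.
⟨E⟩ = Σ Eᵢ e^(−Eᵢ/kT) / Z = (0·1.0000 + 49.0·0.48852 + 147·0.11659) / 1.6051 = 25.6 meV.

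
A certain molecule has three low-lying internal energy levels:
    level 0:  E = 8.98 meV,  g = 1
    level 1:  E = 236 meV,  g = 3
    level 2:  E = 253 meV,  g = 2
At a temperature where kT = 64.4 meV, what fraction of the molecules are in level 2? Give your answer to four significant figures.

0.03990

Eᵢ/kT = 0.139441, 3.66460, 3.92857.
Z = Σ gᵢe^(−Eᵢ/kT) = 1·e^(−0.139441) + 3·e^(−3.66460) + 2·e^(−3.92857) = 0.869844 + 0.0768432 + 0.0393436 = 0.986031.
P₂ = g₂ e^(−E₂/kT) / Z = 0.0393436/0.986031 = 0.03990.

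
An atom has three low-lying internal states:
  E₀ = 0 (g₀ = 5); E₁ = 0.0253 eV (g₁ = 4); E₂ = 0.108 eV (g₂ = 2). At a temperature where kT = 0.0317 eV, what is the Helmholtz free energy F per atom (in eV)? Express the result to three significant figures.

-0.0611 eV

Eᵢ/kT = 0, 0.79811, 3.4069.
Z = Σ gᵢe^(−Eᵢ/kT) = 5·e^(−0) + 4·e^(−0.79811) + 2·e^(−3.4069) = 5.0000 + 1.8007 + 0.066288 = 6.8670.
F = −kT ln Z = −0.0317 × ln(6.8670) = −0.0317 × 1.9267 = -0.0611 eV.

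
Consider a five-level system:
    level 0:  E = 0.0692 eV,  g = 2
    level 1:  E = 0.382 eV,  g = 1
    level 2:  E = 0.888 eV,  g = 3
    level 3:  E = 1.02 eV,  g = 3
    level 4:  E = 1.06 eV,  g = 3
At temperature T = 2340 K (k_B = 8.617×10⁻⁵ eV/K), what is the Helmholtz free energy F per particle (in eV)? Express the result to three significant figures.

k_BT = 8.617×10⁻⁵ × 2340 K = 0.20164 eV.
Eᵢ/kT = 0.34319, 1.8945, 4.4039, 5.0585, 5.2569.
Z = Σ gᵢe^(−Eᵢ/kT) = 2·e^(−0.34319) + 1·e^(−1.8945) + 3·e^(−4.4039) + 3·e^(−5.0585) + 3·e^(−5.2569) = 1.4190 + 0.15039 + 0.036689 + 0.019065 + 0.015634 = 1.6408.
F = −kT ln Z = −0.20164 × ln(1.6408) = −0.20164 × 0.49518 = -0.0998 eV.

-0.0998 eV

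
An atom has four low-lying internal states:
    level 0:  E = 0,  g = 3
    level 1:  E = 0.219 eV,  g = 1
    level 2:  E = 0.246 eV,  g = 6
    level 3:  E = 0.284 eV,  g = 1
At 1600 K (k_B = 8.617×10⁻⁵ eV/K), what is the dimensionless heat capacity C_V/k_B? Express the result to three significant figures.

k_BT = 8.617×10⁻⁵ × 1600 K = 0.13787 eV.
Eᵢ/kT = 0, 1.5885, 1.7843, 2.0599.
Z = Σ gᵢe^(−Eᵢ/kT) = 3·e^(−0) + 1·e^(−1.5885) + 6·e^(−1.7843) + 1·e^(−2.0599) = 3.0000 + 0.20423 + 1.0075 + 0.12747 = 4.3392.
⟨E⟩ = 0.075768 eV, ⟨E²⟩ = 0.018678 eV².
C_V/k_B = (⟨E²⟩ − ⟨E⟩²)/(kT)² = (0.018678 − 0.0057408)/0.019008 = 0.681.

0.681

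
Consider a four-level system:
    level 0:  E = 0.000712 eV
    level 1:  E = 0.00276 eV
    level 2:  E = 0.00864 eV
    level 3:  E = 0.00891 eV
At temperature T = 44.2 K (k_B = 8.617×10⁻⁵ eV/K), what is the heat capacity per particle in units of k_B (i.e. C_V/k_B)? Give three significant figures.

0.480

k_BT = 8.617×10⁻⁵ × 44.2 K = 0.0038087 eV.
Eᵢ/kT = 0.18694, 0.72466, 2.2685, 2.3394.
Z = Σ e^(−Eᵢ/kT) = e^(−0.18694) + e^(−0.72466) + e^(−2.2685) + e^(−2.3394) = 0.82949 + 0.48449 + 0.10347 + 0.096385 = 1.5138.
⟨E⟩ = 0.0024313 eV, ⟨E²⟩ = 0.000012873 eV².
C_V/k_B = (⟨E²⟩ − ⟨E⟩²)/(kT)² = (0.000012873 − 0.0000059112)/0.000014506 = 0.480.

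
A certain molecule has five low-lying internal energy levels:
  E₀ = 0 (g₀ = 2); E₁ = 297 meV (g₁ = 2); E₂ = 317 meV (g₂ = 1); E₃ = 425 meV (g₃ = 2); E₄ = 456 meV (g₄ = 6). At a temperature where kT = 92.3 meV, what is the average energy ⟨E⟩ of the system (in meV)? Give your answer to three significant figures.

Eᵢ/kT = 0, 3.2178, 3.4345, 4.6046, 4.9404.
Z = Σ gᵢe^(−Eᵢ/kT) = 2·e^(−0) + 2·e^(−3.2178) + 1·e^(−3.4345) + 2·e^(−4.6046) + 6·e^(−4.9404) = 2.0000 + 0.080086 + 0.032242 + 0.020011 + 0.042910 = 2.1752.
⟨E⟩ = Σ Eᵢ gᵢe^(−Eᵢ/kT) / Z = (0·2.0000 + 297·0.080086 + 317·0.032242 + 425·0.020011 + 456·0.042910) / 2.1752 = 28.5 meV.

28.5 meV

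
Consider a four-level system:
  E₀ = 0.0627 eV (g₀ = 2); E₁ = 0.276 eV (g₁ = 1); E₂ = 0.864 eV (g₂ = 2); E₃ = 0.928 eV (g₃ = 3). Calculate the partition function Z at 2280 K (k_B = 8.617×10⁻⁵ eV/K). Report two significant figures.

Z = 1.8

k_BT = 8.617×10⁻⁵ × 2280 K = 0.1965 eV.
Eᵢ/kT = 0.3191, 1.405, 4.397, 4.723.
Z = Σ gᵢe^(−Eᵢ/kT) = 2·e^(−0.3191) + 1·e^(−1.405) + 2·e^(−4.397) + 3·e^(−4.723) = 1.454 + 0.2454 + 0.02463 + 0.02667 = 1.751.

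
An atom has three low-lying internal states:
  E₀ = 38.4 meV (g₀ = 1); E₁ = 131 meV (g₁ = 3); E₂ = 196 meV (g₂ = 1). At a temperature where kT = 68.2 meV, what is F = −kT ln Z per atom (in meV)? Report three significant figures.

-4.32 meV

Eᵢ/kT = 0.56305, 1.9208, 2.8739.
Z = Σ gᵢe^(−Eᵢ/kT) = 1·e^(−0.56305) + 3·e^(−1.9208) + 1·e^(−2.8739) = 0.56947 + 0.43947 + 0.056478 = 1.0654.
F = −kT ln Z = −68.2 × ln(1.0654) = −68.2 × 0.063350 = -4.32 meV.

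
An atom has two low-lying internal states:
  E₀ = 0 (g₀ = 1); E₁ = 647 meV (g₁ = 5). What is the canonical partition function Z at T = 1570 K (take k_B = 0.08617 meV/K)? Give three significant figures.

k_BT = 0.08617 × 1570 K = 135.29 meV.
Eᵢ/kT = 0, 4.7823.
Z = Σ gᵢe^(−Eᵢ/kT) = 1·e^(−0) + 5·e^(−4.7823) = 1.0000 + 0.041884 = 1.0419.

Z = 1.04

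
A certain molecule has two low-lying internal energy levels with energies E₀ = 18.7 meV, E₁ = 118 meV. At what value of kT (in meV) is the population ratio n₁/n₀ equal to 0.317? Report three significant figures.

86.4 meV

n₁/n₀ = exp[−(E₁−E₀)/kT] = 0.317.
⇒ (E₁−E₀)/kT = ln(1/0.317) = ln(3.1546) = 1.1489.
kT = 99.3 meV / 1.1489 = 86.4 meV.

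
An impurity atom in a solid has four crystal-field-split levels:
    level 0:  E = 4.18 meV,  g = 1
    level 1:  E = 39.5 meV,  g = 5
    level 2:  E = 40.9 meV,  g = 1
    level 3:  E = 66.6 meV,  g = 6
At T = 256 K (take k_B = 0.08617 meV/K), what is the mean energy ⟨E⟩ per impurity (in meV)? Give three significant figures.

k_BT = 0.08617 × 256 K = 22.060 meV.
Eᵢ/kT = 0.18948, 1.7906, 1.8540, 3.0190.
Z = Σ gᵢe^(−Eᵢ/kT) = 1·e^(−0.18948) + 5·e^(−1.7906) + 1·e^(−1.8540) + 6·e^(−3.0190) = 0.82739 + 0.83430 + 0.15661 + 0.29310 = 2.1114.
⟨E⟩ = Σ Eᵢ gᵢe^(−Eᵢ/kT) / Z = (4.18·0.82739 + 39.5·0.83430 + 40.9·0.15661 + 66.6·0.29310) / 2.1114 = 29.5 meV.

29.5 meV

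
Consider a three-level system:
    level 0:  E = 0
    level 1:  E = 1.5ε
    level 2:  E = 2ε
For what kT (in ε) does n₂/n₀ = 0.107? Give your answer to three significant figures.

0.895 ε

n₂/n₀ = exp[−(E₂−E₀)/kT] = 0.107.
⇒ (E₂−E₀)/kT = ln(1/0.107) = ln(9.3458) = 2.2349.
kT = 2ε / 2.2349 = 0.895 ε.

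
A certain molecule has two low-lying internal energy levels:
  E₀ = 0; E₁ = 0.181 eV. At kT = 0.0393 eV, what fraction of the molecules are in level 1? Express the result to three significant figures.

Eᵢ/kT = 0, 4.6056.
Z = Σ e^(−Eᵢ/kT) = e^(−0) + e^(−4.6056) = 1.0000 + 0.0099957 = 1.0100.
P₁ = e^(−E₁/kT) / Z = 0.0099957/1.0100 = 0.00990.

0.00990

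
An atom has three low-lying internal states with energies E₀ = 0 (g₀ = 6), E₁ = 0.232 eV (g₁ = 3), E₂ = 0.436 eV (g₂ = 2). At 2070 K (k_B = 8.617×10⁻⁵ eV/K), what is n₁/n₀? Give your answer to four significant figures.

0.1362

k_BT = 8.617×10⁻⁵ × 2070 K = 0.178372 eV.
n₁/n₀ = (g₁/g₀) exp[−(E₁−E₀)/kT] = (3/6) × exp(−(0.232 eV)/(0.178372 eV)) = (3/6) × exp(-1.30065) = 0.1362.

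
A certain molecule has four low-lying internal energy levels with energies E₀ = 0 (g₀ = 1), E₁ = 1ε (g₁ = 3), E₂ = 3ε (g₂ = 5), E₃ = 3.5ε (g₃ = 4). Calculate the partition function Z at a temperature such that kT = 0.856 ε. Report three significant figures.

Z = 2.15

Eᵢ/kT = 0, 1.1682, 3.5047, 4.0888.
Z = Σ gᵢe^(−Eᵢ/kT) = 1·e^(−0) + 3·e^(−1.1682) + 5·e^(−3.5047) + 4·e^(−4.0888) = 1.0000 + 0.93278 + 0.15028 + 0.067037 = 2.1501.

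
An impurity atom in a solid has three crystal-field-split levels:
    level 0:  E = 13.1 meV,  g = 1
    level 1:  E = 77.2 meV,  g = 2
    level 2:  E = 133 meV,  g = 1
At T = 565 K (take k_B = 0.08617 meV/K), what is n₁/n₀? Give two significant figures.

0.54

k_BT = 0.08617 × 565 K = 48.69 meV.
n₁/n₀ = (g₁/g₀) exp[−(E₁−E₀)/kT] = (2/1) × exp(−(64.1 meV)/(48.69 meV)) = (2/1) × exp(-1.316) = 0.54.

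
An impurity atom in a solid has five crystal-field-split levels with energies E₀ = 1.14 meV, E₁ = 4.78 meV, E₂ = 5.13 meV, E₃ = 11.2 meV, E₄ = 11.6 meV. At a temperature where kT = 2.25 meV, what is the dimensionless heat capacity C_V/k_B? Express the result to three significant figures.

Eᵢ/kT = 0.50667, 2.1244, 2.2800, 4.9778, 5.1556.
Z = Σ e^(−Eᵢ/kT) = e^(−0.50667) + e^(−2.1244) + e^(−2.2800) + e^(−4.9778) + e^(−5.1556) = 0.60250 + 0.11950 + 0.10228 + 0.0068892 + 0.0057670 = 0.83694.
⟨E⟩ = 2.3022 meV, ⟨E²⟩ = 9.3738 meV².
C_V/k_B = (⟨E²⟩ − ⟨E⟩²)/(kT)² = (9.3738 − 5.3001)/5.0625 = 0.805.

0.805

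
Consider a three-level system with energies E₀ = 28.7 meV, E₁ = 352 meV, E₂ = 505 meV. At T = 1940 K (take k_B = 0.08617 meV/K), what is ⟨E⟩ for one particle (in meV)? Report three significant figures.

k_BT = 0.08617 × 1940 K = 167.17 meV.
Eᵢ/kT = 0.17168, 2.1056, 3.0209.
Z = Σ e^(−Eᵢ/kT) = e^(−0.17168) + e^(−2.1056) + e^(−3.0209) = 0.84225 + 0.12177 + 0.048757 = 1.0128.
⟨E⟩ = Σ Eᵢ e^(−Eᵢ/kT) / Z = (28.7·0.84225 + 352·0.12177 + 505·0.048757) / 1.0128 = 90.5 meV.

90.5 meV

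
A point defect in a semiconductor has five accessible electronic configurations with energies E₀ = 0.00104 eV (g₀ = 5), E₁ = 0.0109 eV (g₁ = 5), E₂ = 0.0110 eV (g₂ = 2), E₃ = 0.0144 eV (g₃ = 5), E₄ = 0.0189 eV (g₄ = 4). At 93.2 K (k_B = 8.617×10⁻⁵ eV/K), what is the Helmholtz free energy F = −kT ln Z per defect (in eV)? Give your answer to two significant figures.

-0.016 eV

k_BT = 8.617×10⁻⁵ × 93.2 K = 0.008031 eV.
Eᵢ/kT = 0.1295, 1.357, 1.370, 1.793, 2.353.
Z = Σ gᵢe^(−Eᵢ/kT) = 5·e^(−0.1295) + 5·e^(−1.357) + 2·e^(−1.370) + 5·e^(−1.793) + 4·e^(−2.353) = 4.393 + 1.287 + 0.5082 + 0.8323 + 0.3803 = 7.401.
F = −kT ln Z = −0.008031 × ln(7.401) = −0.008031 × 2.002 = -0.016 eV.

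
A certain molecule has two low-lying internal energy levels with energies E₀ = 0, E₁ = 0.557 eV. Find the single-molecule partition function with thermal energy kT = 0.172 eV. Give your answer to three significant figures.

Z = 1.04

Eᵢ/kT = 0, 3.2384.
Z = Σ e^(−Eᵢ/kT) = e^(−0) + e^(−3.2384) = 1.0000 + 0.039227 = 1.0392.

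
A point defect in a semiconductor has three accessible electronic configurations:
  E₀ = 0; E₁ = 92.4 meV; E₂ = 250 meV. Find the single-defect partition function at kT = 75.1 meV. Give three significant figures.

Eᵢ/kT = 0, 1.2304, 3.3289.
Z = Σ e^(−Eᵢ/kT) = e^(−0) + e^(−1.2304) + e^(−3.3289) = 1.0000 + 0.29218 + 0.035832 = 1.3280.

Z = 1.33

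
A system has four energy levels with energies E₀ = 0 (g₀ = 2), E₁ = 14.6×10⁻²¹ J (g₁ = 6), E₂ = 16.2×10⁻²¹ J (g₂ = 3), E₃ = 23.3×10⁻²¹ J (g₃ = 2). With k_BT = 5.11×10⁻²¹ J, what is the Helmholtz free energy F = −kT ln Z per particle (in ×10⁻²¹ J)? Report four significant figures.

-4.665 ×10⁻²¹ J

Eᵢ/kT = 0, 2.85714, 3.17025, 4.55969.
Z = Σ gᵢe^(−Eᵢ/kT) = 2·e^(−0) + 6·e^(−2.85714) + 3·e^(−3.17025) + 2·e^(−4.55969) = 2.00000 + 0.344597 + 0.125979 + 0.0209306 = 2.49151.
F = −kT ln Z = −5.11 × ln(2.49151) = −5.11 × 0.912889 = -4.665 ×10⁻²¹ J.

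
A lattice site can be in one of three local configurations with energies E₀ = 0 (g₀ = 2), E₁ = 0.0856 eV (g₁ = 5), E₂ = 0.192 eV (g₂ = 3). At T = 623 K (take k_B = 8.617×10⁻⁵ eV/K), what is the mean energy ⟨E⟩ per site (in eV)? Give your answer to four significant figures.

0.03324 eV

k_BT = 8.617×10⁻⁵ × 623 K = 0.0536839 eV.
Eᵢ/kT = 0, 1.59452, 3.57649.
Z = Σ gᵢe^(−Eᵢ/kT) = 2·e^(−0) + 5·e^(−1.59452) + 3·e^(−3.57649) = 2.00000 + 1.01503 + 0.0839211 = 3.09895.
⟨E⟩ = Σ Eᵢ gᵢe^(−Eᵢ/kT) / Z = (0·2.00000 + 0.0856·1.01503 + 0.192·0.0839211) / 3.09895 = 0.03324 eV.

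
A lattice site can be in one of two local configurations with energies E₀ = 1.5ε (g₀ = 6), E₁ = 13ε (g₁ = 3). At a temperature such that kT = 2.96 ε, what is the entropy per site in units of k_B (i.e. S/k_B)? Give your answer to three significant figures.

Eᵢ/kT = 0.50676, 4.3919.
Z = Σ gᵢe^(−Eᵢ/kT) = 6·e^(−0.50676) + 3·e^(−4.3919) = 3.6147 + 0.037132 = 3.6518.
⟨E⟩ = Σ EᵢPᵢ = 1.6169 ε.
S/k_B = ln Z + ⟨E⟩/kT = ln(3.6518) + 1.6169/2.96 = 1.2952 + 0.54625 = 1.84.

1.84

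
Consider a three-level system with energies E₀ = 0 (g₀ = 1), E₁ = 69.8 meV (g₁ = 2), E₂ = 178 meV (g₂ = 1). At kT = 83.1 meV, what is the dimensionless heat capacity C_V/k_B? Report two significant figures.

Eᵢ/kT = 0, 0.8400, 2.142.
Z = Σ gᵢe^(−Eᵢ/kT) = 1·e^(−0) + 2·e^(−0.8400) + 1·e^(−2.142) = 1.000 + 0.8634 + 0.1174 = 1.981.
⟨E⟩ = 40.97 meV, ⟨E²⟩ = 4001 meV².
C_V/k_B = (⟨E²⟩ − ⟨E⟩²)/(kT)² = (4001 − 1679)/6906 = 0.34.

0.34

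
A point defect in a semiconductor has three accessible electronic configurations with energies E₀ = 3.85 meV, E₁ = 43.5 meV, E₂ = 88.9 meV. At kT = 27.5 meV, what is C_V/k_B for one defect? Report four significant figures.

0.5811

Eᵢ/kT = 0.140000, 1.58182, 3.23273.
Z = Σ e^(−Eᵢ/kT) = e^(−0.140000) + e^(−1.58182) + e^(−3.23273) = 0.869358 + 0.205601 + 0.0394497 = 1.11441.
⟨E⟩ = 14.1759 meV, ⟨E²⟩ = 640.441 meV².
C_V/k_B = (⟨E²⟩ − ⟨E⟩²)/(kT)² = (640.441 − 200.956)/756.250 = 0.5811.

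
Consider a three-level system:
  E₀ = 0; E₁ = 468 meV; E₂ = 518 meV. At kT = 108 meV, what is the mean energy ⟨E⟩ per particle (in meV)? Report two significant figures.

Eᵢ/kT = 0, 4.333, 4.796.
Z = Σ e^(−Eᵢ/kT) = e^(−0) + e^(−4.333) + e^(−4.796) = 1.000 + 0.01313 + 0.008263 = 1.021.
⟨E⟩ = Σ Eᵢ e^(−Eᵢ/kT) / Z = (0·1.000 + 468·0.01313 + 518·0.008263) / 1.021 = 10 meV.

10 meV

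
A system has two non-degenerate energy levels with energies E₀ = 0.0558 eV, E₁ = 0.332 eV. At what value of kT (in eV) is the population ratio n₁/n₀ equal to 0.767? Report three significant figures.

n₁/n₀ = exp[−(E₁−E₀)/kT] = 0.767.
⇒ (E₁−E₀)/kT = ln(1/0.767) = ln(1.3038) = 0.26528.
kT = 0.2762 eV / 0.26528 = 1.04 eV.

1.04 eV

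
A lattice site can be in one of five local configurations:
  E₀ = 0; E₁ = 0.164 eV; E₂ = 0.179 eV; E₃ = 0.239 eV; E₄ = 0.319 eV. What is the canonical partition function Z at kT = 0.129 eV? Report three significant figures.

Eᵢ/kT = 0, 1.2713, 1.3876, 1.8527, 2.4729.
Z = Σ e^(−Eᵢ/kT) = e^(−0) + e^(−1.2713) + e^(−1.3876) + e^(−1.8527) + e^(−2.4729) = 1.0000 + 0.28047 + 0.24967 + 0.15681 + 0.084340 = 1.7713.

Z = 1.77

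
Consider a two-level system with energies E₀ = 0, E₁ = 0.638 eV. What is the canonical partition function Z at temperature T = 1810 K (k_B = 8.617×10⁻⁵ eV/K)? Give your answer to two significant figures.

Z = 1.0

k_BT = 8.617×10⁻⁵ × 1810 K = 0.1560 eV.
Eᵢ/kT = 0, 4.090.
Z = Σ e^(−Eᵢ/kT) = e^(−0) + e^(−4.090) = 1.000 + 0.01674 = 1.017.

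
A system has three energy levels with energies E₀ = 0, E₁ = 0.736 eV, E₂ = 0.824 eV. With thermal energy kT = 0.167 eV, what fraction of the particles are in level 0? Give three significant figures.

0.981

Eᵢ/kT = 0, 4.4072, 4.9341.
Z = Σ e^(−Eᵢ/kT) = e^(−0) + e^(−4.4072) + e^(−4.9341) = 1.0000 + 0.012189 + 0.0071969 = 1.0194.
P₀ = e^(−E₀/kT) / Z = 1.0000/1.0194 = 0.981.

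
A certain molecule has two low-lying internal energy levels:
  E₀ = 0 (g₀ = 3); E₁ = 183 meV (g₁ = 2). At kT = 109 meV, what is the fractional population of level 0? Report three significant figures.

Eᵢ/kT = 0, 1.6789.
Z = Σ gᵢe^(−Eᵢ/kT) = 3·e^(−0) + 2·e^(−1.6789) = 3.0000 + 0.37316 = 3.3732.
P₀ = g₀ e^(−E₀/kT) / Z = 3.0000/3.3732 = 0.889.

0.889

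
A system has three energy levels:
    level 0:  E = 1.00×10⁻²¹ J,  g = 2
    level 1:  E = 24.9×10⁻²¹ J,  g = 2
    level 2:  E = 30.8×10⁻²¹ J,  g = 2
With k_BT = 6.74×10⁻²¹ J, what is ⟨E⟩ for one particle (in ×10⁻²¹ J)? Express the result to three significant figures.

2.01 ×10⁻²¹ J

Eᵢ/kT = 0.14837, 3.6944, 4.5697.
Z = Σ gᵢe^(−Eᵢ/kT) = 2·e^(−0.14837) + 2·e^(−3.6944) + 2·e^(−4.5697) = 1.7242 + 0.049725 + 0.020722 = 1.7946.
⟨E⟩ = Σ Eᵢ gᵢe^(−Eᵢ/kT) / Z = (1.00·1.7242 + 24.9·0.049725 + 30.8·0.020722) / 1.7946 = 2.01 ×10⁻²¹ J.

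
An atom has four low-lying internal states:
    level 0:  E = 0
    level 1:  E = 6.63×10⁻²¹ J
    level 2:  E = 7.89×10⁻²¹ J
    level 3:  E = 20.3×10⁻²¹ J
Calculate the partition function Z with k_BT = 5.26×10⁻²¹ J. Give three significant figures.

Eᵢ/kT = 0, 1.2605, 1.5000, 3.8593.
Z = Σ e^(−Eᵢ/kT) = e^(−0) + e^(−1.2605) + e^(−1.5000) + e^(−3.8593) = 1.0000 + 0.28351 + 0.22313 + 0.021083 = 1.5277.

Z = 1.53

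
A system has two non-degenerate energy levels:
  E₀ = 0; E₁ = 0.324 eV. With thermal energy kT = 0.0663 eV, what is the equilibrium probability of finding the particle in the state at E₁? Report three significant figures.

Eᵢ/kT = 0, 4.8869.
Z = Σ e^(−Eᵢ/kT) = e^(−0) + e^(−4.8869) = 1.0000 + 0.0075448 = 1.0075.
P₁ = e^(−E₁/kT) / Z = 0.0075448/1.0075 = 0.00749.

0.00749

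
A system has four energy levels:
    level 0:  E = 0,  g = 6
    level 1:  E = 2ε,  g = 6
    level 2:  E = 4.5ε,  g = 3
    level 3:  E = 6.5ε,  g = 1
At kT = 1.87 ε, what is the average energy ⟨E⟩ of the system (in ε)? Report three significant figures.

Eᵢ/kT = 0, 1.0695, 2.4064, 3.4759.
Z = Σ gᵢe^(−Eᵢ/kT) = 6·e^(−0) + 6·e^(−1.0695) + 3·e^(−2.4064) + 1·e^(−3.4759) = 6.0000 + 2.0591 + 0.27042 + 0.030934 = 8.3605.
⟨E⟩ = Σ Eᵢ gᵢe^(−Eᵢ/kT) / Z = (0·6.0000 + 2·2.0591 + 4.5·0.27042 + 6.5·0.030934) / 8.3605 = 0.662 ε.

0.662 ε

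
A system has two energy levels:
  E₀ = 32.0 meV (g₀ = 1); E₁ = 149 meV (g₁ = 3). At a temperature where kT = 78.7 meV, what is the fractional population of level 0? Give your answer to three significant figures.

0.596

Eᵢ/kT = 0.40661, 1.8933.
Z = Σ gᵢe^(−Eᵢ/kT) = 1·e^(−0.40661) + 3·e^(−1.8933) = 0.66590 + 0.45172 = 1.1176.
P₀ = g₀ e^(−E₀/kT) / Z = 0.66590/1.1176 = 0.596.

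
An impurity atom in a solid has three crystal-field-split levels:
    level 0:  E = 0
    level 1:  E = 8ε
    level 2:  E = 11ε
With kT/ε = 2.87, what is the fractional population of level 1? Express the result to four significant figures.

0.05685

Eᵢ/kT = 0, 2.78746, 3.83275.
Z = Σ e^(−Eᵢ/kT) = e^(−0) + e^(−2.78746) + e^(−3.83275) = 1.00000 + 0.0615774 + 0.0216500 = 1.08323.
P₁ = e^(−E₁/kT) / Z = 0.0615774/1.08323 = 0.05685.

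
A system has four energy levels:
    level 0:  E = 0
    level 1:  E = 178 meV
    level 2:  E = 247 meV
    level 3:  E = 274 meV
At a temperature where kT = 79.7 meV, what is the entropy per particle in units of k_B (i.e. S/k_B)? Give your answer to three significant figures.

Eᵢ/kT = 0, 2.2334, 3.0991, 3.4379.
Z = Σ e^(−Eᵢ/kT) = e^(−0) + e^(−2.2334) + e^(−3.0991) + e^(−3.4379) = 1.0000 + 0.10716 + 0.045090 + 0.032132 = 1.1844.
⟨E⟩ = Σ EᵢPᵢ = 32.941 meV.
S/k_B = ln Z + ⟨E⟩/kT = ln(1.1844) + 32.941/79.7 = 0.16924 + 0.41331 = 0.583.

0.583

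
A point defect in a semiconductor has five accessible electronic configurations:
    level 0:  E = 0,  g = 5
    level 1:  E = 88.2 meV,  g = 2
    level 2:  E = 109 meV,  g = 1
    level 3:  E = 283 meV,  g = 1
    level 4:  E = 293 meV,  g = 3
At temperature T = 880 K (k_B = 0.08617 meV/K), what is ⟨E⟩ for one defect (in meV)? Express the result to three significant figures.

k_BT = 0.08617 × 880 K = 75.830 meV.
Eᵢ/kT = 0, 1.1631, 1.4374, 3.7320, 3.8639.
Z = Σ gᵢe^(−Eᵢ/kT) = 5·e^(−0) + 2·e^(−1.1631) + 1·e^(−1.4374) + 1·e^(−3.7320) + 3·e^(−3.8639) = 5.0000 + 0.62503 + 0.23754 + 0.023945 + 0.062958 = 5.9495.
⟨E⟩ = Σ Eᵢ gᵢe^(−Eᵢ/kT) / Z = (0·5.0000 + 88.2·0.62503 + 109·0.23754 + 283·0.023945 + 293·0.062958) / 5.9495 = 17.9 meV.

17.9 meV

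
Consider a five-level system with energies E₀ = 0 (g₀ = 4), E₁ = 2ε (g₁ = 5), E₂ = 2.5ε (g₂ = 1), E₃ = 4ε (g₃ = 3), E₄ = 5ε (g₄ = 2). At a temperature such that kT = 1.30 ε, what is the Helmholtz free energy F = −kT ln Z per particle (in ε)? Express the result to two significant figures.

Eᵢ/kT = 0, 1.538, 1.923, 3.077, 3.846.
Z = Σ gᵢe^(−Eᵢ/kT) = 4·e^(−0) + 5·e^(−1.538) + 1·e^(−1.923) + 3·e^(−3.077) + 2·e^(−3.846) = 4.000 + 1.074 + 0.1462 + 0.1383 + 0.04273 = 5.401.
F = −kT ln Z = −1.30 × ln(5.401) = −1.30 × 1.687 = -2.2 ε.

-2.2 ε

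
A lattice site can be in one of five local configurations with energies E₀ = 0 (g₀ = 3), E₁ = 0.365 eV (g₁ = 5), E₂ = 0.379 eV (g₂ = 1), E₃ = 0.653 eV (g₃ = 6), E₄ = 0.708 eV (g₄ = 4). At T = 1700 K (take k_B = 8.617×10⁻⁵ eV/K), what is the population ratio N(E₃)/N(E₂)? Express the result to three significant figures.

0.924

k_BT = 8.617×10⁻⁵ × 1700 K = 0.14649 eV.
n₃/n₂ = (g₃/g₂) exp[−(E₃−E₂)/kT] = (6/1) × exp(−(0.274 eV)/(0.14649 eV)) = (6/1) × exp(-1.8704) = 0.924.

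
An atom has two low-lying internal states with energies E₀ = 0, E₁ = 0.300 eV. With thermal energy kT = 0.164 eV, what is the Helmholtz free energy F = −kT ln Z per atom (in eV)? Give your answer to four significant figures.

Eᵢ/kT = 0, 1.82927.
Z = Σ e^(−Eᵢ/kT) = e^(−0) + e^(−1.82927) = 1.00000 + 0.160531 = 1.16053.
F = −kT ln Z = −0.164 × ln(1.16053) = −0.164 × 0.148877 = -0.02442 eV.

-0.02442 eV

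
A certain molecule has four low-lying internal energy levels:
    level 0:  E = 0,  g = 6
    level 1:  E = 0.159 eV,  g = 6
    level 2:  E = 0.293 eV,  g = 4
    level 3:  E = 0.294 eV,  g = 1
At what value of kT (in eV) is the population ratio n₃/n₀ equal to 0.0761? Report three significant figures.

n₃/n₀ = (g₃/g₀) exp[−(E₃−E₀)/kT] = 0.0761.
⇒ (E₃−E₀)/kT = ln((1/6)/0.0761) = ln(2.1901) = 0.78395.
kT = 0.294 eV / 0.78395 = 0.375 eV.

0.375 eV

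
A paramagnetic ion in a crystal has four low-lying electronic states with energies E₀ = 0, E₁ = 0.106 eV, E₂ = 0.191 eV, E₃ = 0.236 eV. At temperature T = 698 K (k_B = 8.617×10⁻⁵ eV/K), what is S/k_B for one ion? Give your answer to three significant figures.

0.625

k_BT = 8.617×10⁻⁵ × 698 K = 0.060147 eV.
Eᵢ/kT = 0, 1.7623, 3.1756, 3.9237.
Z = Σ e^(−Eᵢ/kT) = e^(−0) + e^(−1.7623) + e^(−3.1756) + e^(−3.9237) = 1.0000 + 0.17165 + 0.041769 + 0.019768 = 1.2332.
⟨E⟩ = Σ EᵢPᵢ = 0.025007 eV.
S/k_B = ln Z + ⟨E⟩/kT = ln(1.2332) + 0.025007/0.060147 = 0.20961 + 0.41576 = 0.625.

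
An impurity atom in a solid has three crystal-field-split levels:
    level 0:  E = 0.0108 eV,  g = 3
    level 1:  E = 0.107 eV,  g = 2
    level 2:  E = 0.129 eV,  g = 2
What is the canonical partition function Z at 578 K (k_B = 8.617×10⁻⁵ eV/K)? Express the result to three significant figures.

k_BT = 8.617×10⁻⁵ × 578 K = 0.049806 eV.
Eᵢ/kT = 0.21684, 2.1483, 2.5900.
Z = Σ gᵢe^(−Eᵢ/kT) = 3·e^(−0.21684) + 2·e^(−2.1483) + 2·e^(−2.5900) = 2.4152 + 0.23336 + 0.15004 = 2.7986.

Z = 2.80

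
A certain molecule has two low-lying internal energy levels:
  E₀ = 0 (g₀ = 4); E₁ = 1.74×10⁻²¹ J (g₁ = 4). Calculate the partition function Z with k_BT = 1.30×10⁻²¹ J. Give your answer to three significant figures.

Eᵢ/kT = 0, 1.3385.
Z = Σ gᵢe^(−Eᵢ/kT) = 4·e^(−0) + 4·e^(−1.3385) = 4.0000 + 1.0490 = 5.0490.

Z = 5.05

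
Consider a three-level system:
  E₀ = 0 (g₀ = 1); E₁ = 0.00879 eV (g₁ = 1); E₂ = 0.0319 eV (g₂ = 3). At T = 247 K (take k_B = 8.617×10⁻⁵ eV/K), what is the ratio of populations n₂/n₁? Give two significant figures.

k_BT = 8.617×10⁻⁵ × 247 K = 0.02128 eV.
n₂/n₁ = (g₂/g₁) exp[−(E₂−E₁)/kT] = (3/1) × exp(−(0.02311 eV)/(0.02128 eV)) = (3/1) × exp(-1.086) = 1.0.

1.0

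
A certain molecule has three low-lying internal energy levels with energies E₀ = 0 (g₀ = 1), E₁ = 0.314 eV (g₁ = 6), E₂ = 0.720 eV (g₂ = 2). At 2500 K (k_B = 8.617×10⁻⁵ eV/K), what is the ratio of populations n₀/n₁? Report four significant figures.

k_BT = 8.617×10⁻⁵ × 2500 K = 0.215425 eV.
n₀/n₁ = (g₀/g₁) exp[−(E₀−E₁)/kT] = (1/6) × exp(−(-0.314 eV)/(0.215425 eV)) = (1/6) × exp(1.45758) = 0.7159.

0.7159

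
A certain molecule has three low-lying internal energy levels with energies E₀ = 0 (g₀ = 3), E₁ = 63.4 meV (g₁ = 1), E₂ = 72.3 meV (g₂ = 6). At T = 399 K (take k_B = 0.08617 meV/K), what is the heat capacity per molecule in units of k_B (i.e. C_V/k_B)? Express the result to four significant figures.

0.7491

k_BT = 0.08617 × 399 K = 34.3818 meV.
Eᵢ/kT = 0, 1.84400, 2.10286.
Z = Σ gᵢe^(−Eᵢ/kT) = 3·e^(−0) + 1·e^(−1.84400) + 6·e^(−2.10286) = 3.00000 + 0.158183 + 0.732640 = 3.89082.
⟨E⟩ = 16.1916 meV, ⟨E²⟩ = 1147.71 meV².
C_V/k_B = (⟨E²⟩ − ⟨E⟩²)/(kT)² = (1147.71 − 262.168)/1182.11 = 0.7491.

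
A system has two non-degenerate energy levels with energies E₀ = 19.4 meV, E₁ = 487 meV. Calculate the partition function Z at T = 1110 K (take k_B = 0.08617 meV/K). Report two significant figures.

Z = 0.82

k_BT = 0.08617 × 1110 K = 95.65 meV.
Eᵢ/kT = 0.2028, 5.091.
Z = Σ e^(−Eᵢ/kT) = e^(−0.2028) + e^(−5.091) = 0.8164 + 0.006152 = 0.8226.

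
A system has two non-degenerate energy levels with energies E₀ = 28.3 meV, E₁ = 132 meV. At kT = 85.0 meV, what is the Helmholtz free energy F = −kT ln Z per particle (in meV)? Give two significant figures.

Eᵢ/kT = 0.3329, 1.553.
Z = Σ e^(−Eᵢ/kT) = e^(−0.3329) + e^(−1.553) = 0.7168 + 0.2116 = 0.9284.
F = −kT ln Z = −85.0 × ln(0.9284) = −85.0 × -0.07429 = 6.3 meV.

6.3 meV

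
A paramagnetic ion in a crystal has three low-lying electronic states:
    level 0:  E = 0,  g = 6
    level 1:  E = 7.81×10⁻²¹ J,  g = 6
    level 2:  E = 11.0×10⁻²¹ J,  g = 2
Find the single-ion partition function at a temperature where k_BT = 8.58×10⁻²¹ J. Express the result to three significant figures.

Z = 8.97

Eᵢ/kT = 0, 0.91026, 1.2821.
Z = Σ gᵢe^(−Eᵢ/kT) = 6·e^(−0) + 6·e^(−0.91026) + 2·e^(−1.2821) = 6.0000 + 2.4145 + 0.55491 = 8.9694.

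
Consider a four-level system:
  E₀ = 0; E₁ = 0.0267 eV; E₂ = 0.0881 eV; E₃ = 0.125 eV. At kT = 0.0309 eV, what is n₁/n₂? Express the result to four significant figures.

7.294

n₁/n₂ = exp[−(E₁−E₂)/kT] = exp(−(-0.0614 eV)/(0.0309 eV)) = exp(1.98706) = 7.294.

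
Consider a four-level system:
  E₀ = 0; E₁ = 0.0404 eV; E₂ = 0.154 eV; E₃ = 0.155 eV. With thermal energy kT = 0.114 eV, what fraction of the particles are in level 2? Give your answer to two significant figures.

0.12

Eᵢ/kT = 0, 0.3544, 1.351, 1.360.
Z = Σ e^(−Eᵢ/kT) = e^(−0) + e^(−0.3544) + e^(−1.351) + e^(−1.360) = 1.000 + 0.7016 + 0.2590 + 0.2567 = 2.217.
P₂ = e^(−E₂/kT) / Z = 0.2590/2.217 = 0.12.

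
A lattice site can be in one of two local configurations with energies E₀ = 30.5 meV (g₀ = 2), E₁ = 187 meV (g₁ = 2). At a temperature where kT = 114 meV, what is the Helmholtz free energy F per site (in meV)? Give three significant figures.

-74.3 meV

Eᵢ/kT = 0.26754, 1.6404.
Z = Σ gᵢe^(−Eᵢ/kT) = 2·e^(−0.26754) + 2·e^(−1.6404) = 1.5305 + 0.38780 = 1.9183.
F = −kT ln Z = −114 × ln(1.9183) = −114 × 0.65144 = -74.3 meV.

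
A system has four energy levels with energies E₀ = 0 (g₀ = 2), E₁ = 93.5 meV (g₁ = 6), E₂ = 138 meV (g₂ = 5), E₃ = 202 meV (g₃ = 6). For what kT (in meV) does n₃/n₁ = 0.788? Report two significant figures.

n₃/n₁ = (g₃/g₁) exp[−(E₃−E₁)/kT] = 0.788.
⇒ (E₃−E₁)/kT = ln((6/6)/0.788) = ln(1.269) = 0.2382.
kT = 108.5 meV / 0.2382 = 460 meV.

460 meV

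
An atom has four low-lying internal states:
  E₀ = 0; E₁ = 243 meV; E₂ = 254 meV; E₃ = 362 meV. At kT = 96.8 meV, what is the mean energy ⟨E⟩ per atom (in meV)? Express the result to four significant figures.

39.71 meV

Eᵢ/kT = 0, 2.51033, 2.62397, 3.73967.
Z = Σ e^(−Eᵢ/kT) = e^(−0) + e^(−2.51033) + e^(−2.62397) + e^(−3.73967) = 1.00000 + 0.0812414 + 0.0725144 + 0.0237619 = 1.17752.
⟨E⟩ = Σ Eᵢ e^(−Eᵢ/kT) / Z = (0·1.00000 + 243·0.0812414 + 254·0.0725144 + 362·0.0237619) / 1.17752 = 39.71 meV.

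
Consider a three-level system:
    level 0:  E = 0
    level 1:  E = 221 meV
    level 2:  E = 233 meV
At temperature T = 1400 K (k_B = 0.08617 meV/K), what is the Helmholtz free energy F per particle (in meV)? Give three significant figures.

-32.1 meV

k_BT = 0.08617 × 1400 K = 120.64 meV.
Eᵢ/kT = 0, 1.8319, 1.9314.
Z = Σ e^(−Eᵢ/kT) = e^(−0) + e^(−1.8319) + e^(−1.9314) = 1.0000 + 0.16011 + 0.14495 = 1.3051.
F = −kT ln Z = −120.64 × ln(1.3051) = −120.64 × 0.26628 = -32.1 meV.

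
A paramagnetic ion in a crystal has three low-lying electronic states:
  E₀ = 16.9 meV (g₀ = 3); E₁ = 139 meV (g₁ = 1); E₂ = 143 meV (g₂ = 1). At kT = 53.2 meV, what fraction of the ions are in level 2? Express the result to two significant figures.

0.029

Eᵢ/kT = 0.3177, 2.613, 2.688.
Z = Σ gᵢe^(−Eᵢ/kT) = 3·e^(−0.3177) + 1·e^(−2.613) + 1·e^(−2.688) = 2.183 + 0.07331 + 0.06802 = 2.324.
P₂ = g₂ e^(−E₂/kT) / Z = 0.06802/2.324 = 0.029.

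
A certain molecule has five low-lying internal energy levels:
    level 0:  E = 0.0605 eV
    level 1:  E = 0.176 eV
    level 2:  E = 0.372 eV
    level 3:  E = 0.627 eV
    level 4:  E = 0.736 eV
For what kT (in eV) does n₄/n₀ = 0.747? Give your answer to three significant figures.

n₄/n₀ = exp[−(E₄−E₀)/kT] = 0.747.
⇒ (E₄−E₀)/kT = ln(1/0.747) = ln(1.3387) = 0.29170.
kT = 0.6755 eV / 0.29170 = 2.32 eV.

2.32 eV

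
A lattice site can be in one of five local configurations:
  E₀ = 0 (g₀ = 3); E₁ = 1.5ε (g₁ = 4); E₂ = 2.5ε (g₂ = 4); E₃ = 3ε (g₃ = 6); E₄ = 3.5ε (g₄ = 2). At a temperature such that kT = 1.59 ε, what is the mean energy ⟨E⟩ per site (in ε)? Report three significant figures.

Eᵢ/kT = 0, 0.94340, 1.5723, 1.8868, 2.2013.
Z = Σ gᵢe^(−Eᵢ/kT) = 3·e^(−0) + 4·e^(−0.94340) + 4·e^(−1.5723) + 6·e^(−1.8868) + 2·e^(−2.2013) = 3.0000 + 1.5572 + 0.83027 + 0.90934 + 0.22132 = 6.5181.
⟨E⟩ = Σ Eᵢ gᵢe^(−Eᵢ/kT) / Z = (0·3.0000 + 1.5·1.5572 + 2.5·0.83027 + 3·0.90934 + 3.5·0.22132) / 6.5181 = 1.21 ε.

1.21 ε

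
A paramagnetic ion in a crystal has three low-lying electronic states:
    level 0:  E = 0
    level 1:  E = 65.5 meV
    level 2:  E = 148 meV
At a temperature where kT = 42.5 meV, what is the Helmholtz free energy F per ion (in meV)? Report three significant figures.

-9.31 meV

Eᵢ/kT = 0, 1.5412, 3.4824.
Z = Σ e^(−Eᵢ/kT) = e^(−0) + e^(−1.5412) + e^(−3.4824) = 1.0000 + 0.21412 + 0.030734 = 1.2449.
F = −kT ln Z = −42.5 × ln(1.2449) = −42.5 × 0.21906 = -9.31 meV.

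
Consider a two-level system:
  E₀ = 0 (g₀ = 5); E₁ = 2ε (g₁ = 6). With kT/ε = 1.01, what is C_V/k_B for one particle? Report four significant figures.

0.4780

Eᵢ/kT = 0, 1.98020.
Z = Σ gᵢe^(−Eᵢ/kT) = 5·e^(−0) + 6·e^(−1.98020) = 5.00000 + 0.828250 = 5.82825.
⟨E⟩ = 0.284219 ε, ⟨E²⟩ = 0.568438 ε².
C_V/k_B = (⟨E²⟩ − ⟨E⟩²)/(kT)² = (0.568438 − 0.0807804)/1.02010 = 0.4780.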